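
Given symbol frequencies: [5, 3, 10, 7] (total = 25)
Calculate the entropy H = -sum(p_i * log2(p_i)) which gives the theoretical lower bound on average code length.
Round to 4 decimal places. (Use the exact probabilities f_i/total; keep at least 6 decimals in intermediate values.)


Per-symbol terms -p_i * log2(p_i) with p_i = f_i/25:
  p = 5/25 = 0.200000: log2(p) = -2.321928, -p*log2(p) = 0.464386
  p = 3/25 = 0.120000: log2(p) = -3.058894, -p*log2(p) = 0.367067
  p = 10/25 = 0.400000: log2(p) = -1.321928, -p*log2(p) = 0.528771
  p = 7/25 = 0.280000: log2(p) = -1.836501, -p*log2(p) = 0.514220
H = 0.464386 + 0.367067 + 0.528771 + 0.514220 = 1.874444

H = 1.8744 bits/symbol


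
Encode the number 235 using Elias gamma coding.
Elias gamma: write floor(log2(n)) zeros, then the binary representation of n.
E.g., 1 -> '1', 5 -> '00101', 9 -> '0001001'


num_bits = floor(log2(235)) + 1 = 8
leading_zeros = num_bits - 1 = 7
binary(235) = 11101011

Elias gamma(235) = '0000000' + '11101011' = 000000011101011 (15 bits)


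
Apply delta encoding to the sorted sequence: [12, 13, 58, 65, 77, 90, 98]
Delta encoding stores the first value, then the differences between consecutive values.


First value: 12
Deltas:
  13 - 12 = 1
  58 - 13 = 45
  65 - 58 = 7
  77 - 65 = 12
  90 - 77 = 13
  98 - 90 = 8


Delta encoded: [12, 1, 45, 7, 12, 13, 8]


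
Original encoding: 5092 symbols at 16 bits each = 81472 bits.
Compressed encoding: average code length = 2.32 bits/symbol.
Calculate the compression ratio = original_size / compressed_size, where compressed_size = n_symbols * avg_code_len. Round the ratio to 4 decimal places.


original_size = n_symbols * orig_bits = 5092 * 16 = 81472 bits
compressed_size = n_symbols * avg_code_len = 5092 * 2.32 = 11813.44 bits
ratio = original_size / compressed_size = 81472 / 11813.44 = 6.8966

Compression ratio = 6.8966


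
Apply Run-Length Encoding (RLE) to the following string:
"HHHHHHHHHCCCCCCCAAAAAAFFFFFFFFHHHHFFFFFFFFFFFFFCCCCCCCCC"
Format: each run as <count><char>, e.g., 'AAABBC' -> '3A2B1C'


Scanning runs left to right:
  i=0: run of 'H' x 9 -> '9H'
  i=9: run of 'C' x 7 -> '7C'
  i=16: run of 'A' x 6 -> '6A'
  i=22: run of 'F' x 8 -> '8F'
  i=30: run of 'H' x 4 -> '4H'
  i=34: run of 'F' x 13 -> '13F'
  i=47: run of 'C' x 9 -> '9C'

RLE = 9H7C6A8F4H13F9C


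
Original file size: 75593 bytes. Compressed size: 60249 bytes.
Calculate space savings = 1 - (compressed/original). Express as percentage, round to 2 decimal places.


ratio = compressed/original = 60249/75593 = 0.797018
savings = 1 - ratio = 1 - 0.797018 = 0.202982
as a percentage: 0.202982 * 100 = 20.3%

Space savings = 1 - 60249/75593 = 20.3%


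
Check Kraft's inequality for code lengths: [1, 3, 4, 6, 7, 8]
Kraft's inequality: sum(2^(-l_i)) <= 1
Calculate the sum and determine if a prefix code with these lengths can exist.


Sum = 2^(-1) + 2^(-3) + 2^(-4) + 2^(-6) + 2^(-7) + 2^(-8)
    = 0.5 + 0.125 + 0.0625 + 0.015625 + 0.0078125 + 0.00390625
    = 183/256 = 0.71484375
Since 0.71484375 <= 1, Kraft's inequality IS satisfied.
A prefix code with these lengths CAN exist.

Kraft sum = 0.71484375. Satisfied.


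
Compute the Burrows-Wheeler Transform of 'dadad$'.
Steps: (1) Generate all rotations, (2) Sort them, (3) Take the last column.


Rotations (sorted):
  0: $dadad -> last char: d
  1: ad$dad -> last char: d
  2: adad$d -> last char: d
  3: d$dada -> last char: a
  4: dad$da -> last char: a
  5: dadad$ -> last char: $


BWT = dddaa$


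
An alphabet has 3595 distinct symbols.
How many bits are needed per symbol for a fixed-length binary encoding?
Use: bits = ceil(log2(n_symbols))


log2(3595) = 11.8118
Bracket: 2^11 = 2048 < 3595 <= 2^12 = 4096
So ceil(log2(3595)) = 12

bits = ceil(log2(3595)) = ceil(11.8118) = 12 bits


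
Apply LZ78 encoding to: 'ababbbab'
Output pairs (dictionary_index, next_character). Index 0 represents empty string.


LZ78 encoding steps:
Dictionary: {0: ''}
Step 1: w='' (idx 0), next='a' -> output (0, 'a'), add 'a' as idx 1
Step 2: w='' (idx 0), next='b' -> output (0, 'b'), add 'b' as idx 2
Step 3: w='a' (idx 1), next='b' -> output (1, 'b'), add 'ab' as idx 3
Step 4: w='b' (idx 2), next='b' -> output (2, 'b'), add 'bb' as idx 4
Step 5: w='ab' (idx 3), end of input -> output (3, '')


Encoded: [(0, 'a'), (0, 'b'), (1, 'b'), (2, 'b'), (3, '')]


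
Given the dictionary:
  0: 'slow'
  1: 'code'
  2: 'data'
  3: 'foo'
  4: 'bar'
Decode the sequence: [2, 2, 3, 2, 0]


Look up each index in the dictionary:
  2 -> 'data'
  2 -> 'data'
  3 -> 'foo'
  2 -> 'data'
  0 -> 'slow'

Decoded: "data data foo data slow"


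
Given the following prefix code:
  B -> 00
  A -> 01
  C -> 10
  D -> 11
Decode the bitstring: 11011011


Decoding step by step:
Bits 11 -> D
Bits 01 -> A
Bits 10 -> C
Bits 11 -> D


Decoded message: DACD


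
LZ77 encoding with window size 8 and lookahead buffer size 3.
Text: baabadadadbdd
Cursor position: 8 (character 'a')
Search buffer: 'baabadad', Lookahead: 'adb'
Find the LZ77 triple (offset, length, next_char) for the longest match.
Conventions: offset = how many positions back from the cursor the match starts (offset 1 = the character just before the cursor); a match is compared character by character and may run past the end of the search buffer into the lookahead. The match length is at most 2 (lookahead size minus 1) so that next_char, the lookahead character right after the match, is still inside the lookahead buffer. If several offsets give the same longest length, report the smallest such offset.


Try each offset into the search buffer:
  offset=1 (pos 7, char 'd'): match length 0
  offset=2 (pos 6, char 'a'): match length 2
  offset=3 (pos 5, char 'd'): match length 0
  offset=4 (pos 4, char 'a'): match length 2
  offset=5 (pos 3, char 'b'): match length 0
  offset=6 (pos 2, char 'a'): match length 1
  offset=7 (pos 1, char 'a'): match length 1
  offset=8 (pos 0, char 'b'): match length 0
Longest match has length 2, found at offsets 2, 4; take the smallest, offset 2.
next_char = character at position 8 + 2 = 10 -> 'b'

Best match: offset=2, length=2 (matching 'ad' starting at position 6)
LZ77 triple: (2, 2, 'b')


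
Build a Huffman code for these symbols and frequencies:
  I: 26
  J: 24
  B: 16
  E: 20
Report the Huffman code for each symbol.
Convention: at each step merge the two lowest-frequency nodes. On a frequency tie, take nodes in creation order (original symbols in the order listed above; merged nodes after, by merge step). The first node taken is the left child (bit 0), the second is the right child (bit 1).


Huffman tree construction:
Step 1: Merge B(16) + E(20) = 36
Step 2: Merge J(24) + I(26) = 50
Step 3: Merge (B+E)(36) + (J+I)(50) = 86
Read each symbol's code off the tree from the root (left child = 0, right child = 1).

Codes:
  I: 11 (length 2)
  J: 10 (length 2)
  B: 00 (length 2)
  E: 01 (length 2)
Average code length: 172/86 = 2.0000 bits/symbol


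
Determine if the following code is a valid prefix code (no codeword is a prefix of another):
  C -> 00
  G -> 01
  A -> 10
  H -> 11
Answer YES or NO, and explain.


Checking each pair (does one codeword prefix another?):
  C='00' vs G='01': no prefix
  C='00' vs A='10': no prefix
  C='00' vs H='11': no prefix
  G='01' vs C='00': no prefix
  G='01' vs A='10': no prefix
  G='01' vs H='11': no prefix
  A='10' vs C='00': no prefix
  A='10' vs G='01': no prefix
  A='10' vs H='11': no prefix
  H='11' vs C='00': no prefix
  H='11' vs G='01': no prefix
  H='11' vs A='10': no prefix
No violation found over all pairs.

YES -- this is a valid prefix code. No codeword is a prefix of any other codeword.


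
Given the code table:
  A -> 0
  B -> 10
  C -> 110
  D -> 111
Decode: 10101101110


Decoding:
10 -> B
10 -> B
110 -> C
111 -> D
0 -> A


Result: BBCDA


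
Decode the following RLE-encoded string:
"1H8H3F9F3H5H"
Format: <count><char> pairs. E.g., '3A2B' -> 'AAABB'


Expanding each <count><char> pair:
  1H -> 'H'
  8H -> 'HHHHHHHH'
  3F -> 'FFF'
  9F -> 'FFFFFFFFF'
  3H -> 'HHH'
  5H -> 'HHHHH'

Decoded = HHHHHHHHHFFFFFFFFFFFFHHHHHHHH


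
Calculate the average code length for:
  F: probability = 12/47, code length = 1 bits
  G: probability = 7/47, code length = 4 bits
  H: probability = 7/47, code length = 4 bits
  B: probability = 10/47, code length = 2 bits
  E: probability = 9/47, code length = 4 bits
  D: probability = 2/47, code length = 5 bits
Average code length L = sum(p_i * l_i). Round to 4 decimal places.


Weighted contributions p_i * l_i:
  F: (12/47) * 1 = 12/47
  G: (7/47) * 4 = 28/47
  H: (7/47) * 4 = 28/47
  B: (10/47) * 2 = 20/47
  E: (9/47) * 4 = 36/47
  D: (2/47) * 5 = 10/47
Sum = (12 + 28 + 28 + 20 + 36 + 10)/47 = 134/47

L = 134/47 = 2.8511 bits/symbol


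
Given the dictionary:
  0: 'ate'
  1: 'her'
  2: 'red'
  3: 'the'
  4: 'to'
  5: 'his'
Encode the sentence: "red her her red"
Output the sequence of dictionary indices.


Look up each word in the dictionary:
  'red' -> 2
  'her' -> 1
  'her' -> 1
  'red' -> 2

Encoded: [2, 1, 1, 2]


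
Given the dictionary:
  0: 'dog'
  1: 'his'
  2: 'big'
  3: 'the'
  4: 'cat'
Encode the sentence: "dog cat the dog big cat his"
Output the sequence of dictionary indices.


Look up each word in the dictionary:
  'dog' -> 0
  'cat' -> 4
  'the' -> 3
  'dog' -> 0
  'big' -> 2
  'cat' -> 4
  'his' -> 1

Encoded: [0, 4, 3, 0, 2, 4, 1]


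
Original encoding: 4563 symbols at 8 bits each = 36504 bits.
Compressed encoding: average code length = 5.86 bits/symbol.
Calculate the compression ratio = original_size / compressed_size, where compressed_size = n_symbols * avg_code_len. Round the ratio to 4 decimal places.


original_size = n_symbols * orig_bits = 4563 * 8 = 36504 bits
compressed_size = n_symbols * avg_code_len = 4563 * 5.86 = 26739.18 bits
ratio = original_size / compressed_size = 36504 / 26739.18 = 1.3652

Compression ratio = 1.3652


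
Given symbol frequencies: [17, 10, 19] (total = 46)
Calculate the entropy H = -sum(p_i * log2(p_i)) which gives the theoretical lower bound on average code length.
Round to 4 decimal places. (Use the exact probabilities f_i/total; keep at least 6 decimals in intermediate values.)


Per-symbol terms -p_i * log2(p_i) with p_i = f_i/46:
  p = 17/46 = 0.369565: log2(p) = -1.436099, -p*log2(p) = 0.530732
  p = 10/46 = 0.217391: log2(p) = -2.201634, -p*log2(p) = 0.478616
  p = 19/46 = 0.413043: log2(p) = -1.275634, -p*log2(p) = 0.526892
H = 0.530732 + 0.478616 + 0.526892 = 1.536240

H = 1.5362 bits/symbol


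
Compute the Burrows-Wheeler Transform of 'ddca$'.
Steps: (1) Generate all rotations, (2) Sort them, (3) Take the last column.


Rotations (sorted):
  0: $ddca -> last char: a
  1: a$ddc -> last char: c
  2: ca$dd -> last char: d
  3: dca$d -> last char: d
  4: ddca$ -> last char: $


BWT = acdd$


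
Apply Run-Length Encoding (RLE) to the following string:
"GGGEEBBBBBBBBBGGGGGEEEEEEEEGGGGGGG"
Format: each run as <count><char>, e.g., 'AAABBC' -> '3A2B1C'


Scanning runs left to right:
  i=0: run of 'G' x 3 -> '3G'
  i=3: run of 'E' x 2 -> '2E'
  i=5: run of 'B' x 9 -> '9B'
  i=14: run of 'G' x 5 -> '5G'
  i=19: run of 'E' x 8 -> '8E'
  i=27: run of 'G' x 7 -> '7G'

RLE = 3G2E9B5G8E7G


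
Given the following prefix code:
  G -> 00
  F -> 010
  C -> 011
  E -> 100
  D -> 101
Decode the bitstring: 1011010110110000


Decoding step by step:
Bits 101 -> D
Bits 101 -> D
Bits 011 -> C
Bits 011 -> C
Bits 00 -> G
Bits 00 -> G


Decoded message: DDCCGG


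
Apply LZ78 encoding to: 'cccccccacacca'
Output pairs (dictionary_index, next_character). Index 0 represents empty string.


LZ78 encoding steps:
Dictionary: {0: ''}
Step 1: w='' (idx 0), next='c' -> output (0, 'c'), add 'c' as idx 1
Step 2: w='c' (idx 1), next='c' -> output (1, 'c'), add 'cc' as idx 2
Step 3: w='cc' (idx 2), next='c' -> output (2, 'c'), add 'ccc' as idx 3
Step 4: w='c' (idx 1), next='a' -> output (1, 'a'), add 'ca' as idx 4
Step 5: w='ca' (idx 4), next='c' -> output (4, 'c'), add 'cac' as idx 5
Step 6: w='ca' (idx 4), end of input -> output (4, '')


Encoded: [(0, 'c'), (1, 'c'), (2, 'c'), (1, 'a'), (4, 'c'), (4, '')]


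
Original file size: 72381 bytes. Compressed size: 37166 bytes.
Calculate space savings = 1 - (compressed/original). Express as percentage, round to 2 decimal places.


ratio = compressed/original = 37166/72381 = 0.513477
savings = 1 - ratio = 1 - 0.513477 = 0.486523
as a percentage: 0.486523 * 100 = 48.65%

Space savings = 1 - 37166/72381 = 48.65%


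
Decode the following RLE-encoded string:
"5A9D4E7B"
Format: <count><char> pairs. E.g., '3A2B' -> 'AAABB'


Expanding each <count><char> pair:
  5A -> 'AAAAA'
  9D -> 'DDDDDDDDD'
  4E -> 'EEEE'
  7B -> 'BBBBBBB'

Decoded = AAAAADDDDDDDDDEEEEBBBBBBB


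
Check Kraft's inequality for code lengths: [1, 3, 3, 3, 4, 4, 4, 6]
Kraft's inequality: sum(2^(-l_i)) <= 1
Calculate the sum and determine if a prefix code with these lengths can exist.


Sum = 2^(-1) + 2^(-3) + 2^(-3) + 2^(-3) + 2^(-4) + 2^(-4) + 2^(-4) + 2^(-6)
    = 0.5 + 0.125 + 0.125 + 0.125 + 0.0625 + 0.0625 + 0.0625 + 0.015625
    = 69/64 = 1.078125
Since 1.078125 > 1, Kraft's inequality is NOT satisfied.
A prefix code with these lengths CANNOT exist.

Kraft sum = 1.078125. Not satisfied.


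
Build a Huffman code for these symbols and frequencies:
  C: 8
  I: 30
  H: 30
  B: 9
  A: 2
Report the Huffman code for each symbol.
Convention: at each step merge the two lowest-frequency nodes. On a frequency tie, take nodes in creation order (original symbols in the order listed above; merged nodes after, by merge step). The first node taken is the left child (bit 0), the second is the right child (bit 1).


Huffman tree construction:
Step 1: Merge A(2) + C(8) = 10
Step 2: Merge B(9) + (A+C)(10) = 19
Step 3: Merge (B+(A+C))(19) + I(30) = 49
Step 4: Merge H(30) + ((B+(A+C))+I)(49) = 79
Read each symbol's code off the tree from the root (left child = 0, right child = 1).

Codes:
  C: 1011 (length 4)
  I: 11 (length 2)
  H: 0 (length 1)
  B: 100 (length 3)
  A: 1010 (length 4)
Average code length: 157/79 = 1.9873 bits/symbol


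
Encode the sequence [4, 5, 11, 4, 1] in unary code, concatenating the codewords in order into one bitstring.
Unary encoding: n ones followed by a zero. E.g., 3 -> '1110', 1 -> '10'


Encode each number as n ones followed by a terminating 0:
  4 -> 11110 (5 bits)
  5 -> 111110 (6 bits)
  11 -> 111111111110 (12 bits)
  4 -> 11110 (5 bits)
  1 -> 10 (2 bits)
Total length = 5 + 6 + 12 + 5 + 2 = 30 bits.

Unary([4, 5, 11, 4, 1]) = 111101111101111111111101111010 (30 bits)


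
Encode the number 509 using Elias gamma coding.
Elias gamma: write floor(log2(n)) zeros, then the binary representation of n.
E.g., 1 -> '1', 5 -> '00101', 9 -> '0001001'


num_bits = floor(log2(509)) + 1 = 9
leading_zeros = num_bits - 1 = 8
binary(509) = 111111101

Elias gamma(509) = '00000000' + '111111101' = 00000000111111101 (17 bits)


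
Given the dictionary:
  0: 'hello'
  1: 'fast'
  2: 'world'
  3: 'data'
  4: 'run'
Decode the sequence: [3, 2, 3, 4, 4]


Look up each index in the dictionary:
  3 -> 'data'
  2 -> 'world'
  3 -> 'data'
  4 -> 'run'
  4 -> 'run'

Decoded: "data world data run run"


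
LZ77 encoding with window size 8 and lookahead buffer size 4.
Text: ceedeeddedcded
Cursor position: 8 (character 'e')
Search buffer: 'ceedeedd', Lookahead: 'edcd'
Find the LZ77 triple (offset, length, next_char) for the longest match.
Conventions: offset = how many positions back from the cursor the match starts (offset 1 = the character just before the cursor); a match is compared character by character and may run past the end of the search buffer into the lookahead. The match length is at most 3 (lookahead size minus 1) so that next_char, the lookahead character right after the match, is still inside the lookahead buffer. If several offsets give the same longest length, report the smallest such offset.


Try each offset into the search buffer:
  offset=1 (pos 7, char 'd'): match length 0
  offset=2 (pos 6, char 'd'): match length 0
  offset=3 (pos 5, char 'e'): match length 2
  offset=4 (pos 4, char 'e'): match length 1
  offset=5 (pos 3, char 'd'): match length 0
  offset=6 (pos 2, char 'e'): match length 2
  offset=7 (pos 1, char 'e'): match length 1
  offset=8 (pos 0, char 'c'): match length 0
Longest match has length 2, found at offsets 3, 6; take the smallest, offset 3.
next_char = character at position 8 + 2 = 10 -> 'c'

Best match: offset=3, length=2 (matching 'ed' starting at position 5)
LZ77 triple: (3, 2, 'c')


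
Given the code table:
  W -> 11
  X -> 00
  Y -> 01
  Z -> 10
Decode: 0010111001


Decoding:
00 -> X
10 -> Z
11 -> W
10 -> Z
01 -> Y


Result: XZWZY


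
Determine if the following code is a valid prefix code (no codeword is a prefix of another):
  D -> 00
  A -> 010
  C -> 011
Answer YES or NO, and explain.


Checking each pair (does one codeword prefix another?):
  D='00' vs A='010': no prefix
  D='00' vs C='011': no prefix
  A='010' vs D='00': no prefix
  A='010' vs C='011': no prefix
  C='011' vs D='00': no prefix
  C='011' vs A='010': no prefix
No violation found over all pairs.

YES -- this is a valid prefix code. No codeword is a prefix of any other codeword.


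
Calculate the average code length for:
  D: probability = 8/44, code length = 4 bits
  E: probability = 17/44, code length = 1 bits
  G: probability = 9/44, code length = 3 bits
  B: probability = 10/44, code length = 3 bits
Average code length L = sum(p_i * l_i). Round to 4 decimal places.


Weighted contributions p_i * l_i:
  D: (8/44) * 4 = 32/44
  E: (17/44) * 1 = 17/44
  G: (9/44) * 3 = 27/44
  B: (10/44) * 3 = 30/44
Sum = (32 + 17 + 27 + 30)/44 = 106/44

L = 106/44 = 2.4091 bits/symbol


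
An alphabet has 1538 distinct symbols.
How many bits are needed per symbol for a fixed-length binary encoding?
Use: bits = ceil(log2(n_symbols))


log2(1538) = 10.5868
Bracket: 2^10 = 1024 < 1538 <= 2^11 = 2048
So ceil(log2(1538)) = 11

bits = ceil(log2(1538)) = ceil(10.5868) = 11 bits


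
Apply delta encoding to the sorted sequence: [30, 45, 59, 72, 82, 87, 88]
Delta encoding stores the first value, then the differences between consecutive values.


First value: 30
Deltas:
  45 - 30 = 15
  59 - 45 = 14
  72 - 59 = 13
  82 - 72 = 10
  87 - 82 = 5
  88 - 87 = 1


Delta encoded: [30, 15, 14, 13, 10, 5, 1]


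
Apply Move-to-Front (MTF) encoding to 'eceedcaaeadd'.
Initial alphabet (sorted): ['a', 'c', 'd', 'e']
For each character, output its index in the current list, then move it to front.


MTF encoding:
'e': index 3 in ['a', 'c', 'd', 'e'] -> ['e', 'a', 'c', 'd']
'c': index 2 in ['e', 'a', 'c', 'd'] -> ['c', 'e', 'a', 'd']
'e': index 1 in ['c', 'e', 'a', 'd'] -> ['e', 'c', 'a', 'd']
'e': index 0 in ['e', 'c', 'a', 'd'] -> ['e', 'c', 'a', 'd']
'd': index 3 in ['e', 'c', 'a', 'd'] -> ['d', 'e', 'c', 'a']
'c': index 2 in ['d', 'e', 'c', 'a'] -> ['c', 'd', 'e', 'a']
'a': index 3 in ['c', 'd', 'e', 'a'] -> ['a', 'c', 'd', 'e']
'a': index 0 in ['a', 'c', 'd', 'e'] -> ['a', 'c', 'd', 'e']
'e': index 3 in ['a', 'c', 'd', 'e'] -> ['e', 'a', 'c', 'd']
'a': index 1 in ['e', 'a', 'c', 'd'] -> ['a', 'e', 'c', 'd']
'd': index 3 in ['a', 'e', 'c', 'd'] -> ['d', 'a', 'e', 'c']
'd': index 0 in ['d', 'a', 'e', 'c'] -> ['d', 'a', 'e', 'c']


Output: [3, 2, 1, 0, 3, 2, 3, 0, 3, 1, 3, 0]


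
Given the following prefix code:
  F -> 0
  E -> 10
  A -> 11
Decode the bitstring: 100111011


Decoding step by step:
Bits 10 -> E
Bits 0 -> F
Bits 11 -> A
Bits 10 -> E
Bits 11 -> A


Decoded message: EFAEA


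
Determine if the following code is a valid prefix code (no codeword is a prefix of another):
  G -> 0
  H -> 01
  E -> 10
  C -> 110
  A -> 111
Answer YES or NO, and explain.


Checking each pair (does one codeword prefix another?):
  G='0' vs H='01': prefix -- VIOLATION

NO -- this is NOT a valid prefix code. G (0) is a prefix of H (01).


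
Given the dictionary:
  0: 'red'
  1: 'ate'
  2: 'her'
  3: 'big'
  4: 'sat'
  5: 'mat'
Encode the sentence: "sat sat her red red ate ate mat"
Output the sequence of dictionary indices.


Look up each word in the dictionary:
  'sat' -> 4
  'sat' -> 4
  'her' -> 2
  'red' -> 0
  'red' -> 0
  'ate' -> 1
  'ate' -> 1
  'mat' -> 5

Encoded: [4, 4, 2, 0, 0, 1, 1, 5]


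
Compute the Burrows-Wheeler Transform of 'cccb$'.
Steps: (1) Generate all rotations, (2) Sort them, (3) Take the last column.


Rotations (sorted):
  0: $cccb -> last char: b
  1: b$ccc -> last char: c
  2: cb$cc -> last char: c
  3: ccb$c -> last char: c
  4: cccb$ -> last char: $


BWT = bccc$


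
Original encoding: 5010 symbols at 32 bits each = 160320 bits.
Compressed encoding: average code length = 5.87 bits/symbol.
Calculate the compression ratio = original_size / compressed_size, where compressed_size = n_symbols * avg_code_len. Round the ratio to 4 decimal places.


original_size = n_symbols * orig_bits = 5010 * 32 = 160320 bits
compressed_size = n_symbols * avg_code_len = 5010 * 5.87 = 29408.7 bits
ratio = original_size / compressed_size = 160320 / 29408.7 = 5.4514

Compression ratio = 5.4514


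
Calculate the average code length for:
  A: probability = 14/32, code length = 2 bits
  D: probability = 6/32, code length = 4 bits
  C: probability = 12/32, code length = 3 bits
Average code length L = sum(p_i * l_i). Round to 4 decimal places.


Weighted contributions p_i * l_i:
  A: (14/32) * 2 = 28/32
  D: (6/32) * 4 = 24/32
  C: (12/32) * 3 = 36/32
Sum = (28 + 24 + 36)/32 = 88/32

L = 88/32 = 2.7500 bits/symbol


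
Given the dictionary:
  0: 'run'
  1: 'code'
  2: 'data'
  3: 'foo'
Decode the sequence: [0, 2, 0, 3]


Look up each index in the dictionary:
  0 -> 'run'
  2 -> 'data'
  0 -> 'run'
  3 -> 'foo'

Decoded: "run data run foo"


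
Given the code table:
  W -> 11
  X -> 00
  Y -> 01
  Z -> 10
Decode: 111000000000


Decoding:
11 -> W
10 -> Z
00 -> X
00 -> X
00 -> X
00 -> X


Result: WZXXXX


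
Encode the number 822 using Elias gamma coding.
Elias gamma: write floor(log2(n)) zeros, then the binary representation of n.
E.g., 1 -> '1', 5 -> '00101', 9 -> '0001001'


num_bits = floor(log2(822)) + 1 = 10
leading_zeros = num_bits - 1 = 9
binary(822) = 1100110110

Elias gamma(822) = '000000000' + '1100110110' = 0000000001100110110 (19 bits)


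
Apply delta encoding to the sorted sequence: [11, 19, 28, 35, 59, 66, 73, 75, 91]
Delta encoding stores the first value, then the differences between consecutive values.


First value: 11
Deltas:
  19 - 11 = 8
  28 - 19 = 9
  35 - 28 = 7
  59 - 35 = 24
  66 - 59 = 7
  73 - 66 = 7
  75 - 73 = 2
  91 - 75 = 16


Delta encoded: [11, 8, 9, 7, 24, 7, 7, 2, 16]


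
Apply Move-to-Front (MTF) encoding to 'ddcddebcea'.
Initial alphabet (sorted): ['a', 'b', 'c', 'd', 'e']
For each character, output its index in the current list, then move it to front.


MTF encoding:
'd': index 3 in ['a', 'b', 'c', 'd', 'e'] -> ['d', 'a', 'b', 'c', 'e']
'd': index 0 in ['d', 'a', 'b', 'c', 'e'] -> ['d', 'a', 'b', 'c', 'e']
'c': index 3 in ['d', 'a', 'b', 'c', 'e'] -> ['c', 'd', 'a', 'b', 'e']
'd': index 1 in ['c', 'd', 'a', 'b', 'e'] -> ['d', 'c', 'a', 'b', 'e']
'd': index 0 in ['d', 'c', 'a', 'b', 'e'] -> ['d', 'c', 'a', 'b', 'e']
'e': index 4 in ['d', 'c', 'a', 'b', 'e'] -> ['e', 'd', 'c', 'a', 'b']
'b': index 4 in ['e', 'd', 'c', 'a', 'b'] -> ['b', 'e', 'd', 'c', 'a']
'c': index 3 in ['b', 'e', 'd', 'c', 'a'] -> ['c', 'b', 'e', 'd', 'a']
'e': index 2 in ['c', 'b', 'e', 'd', 'a'] -> ['e', 'c', 'b', 'd', 'a']
'a': index 4 in ['e', 'c', 'b', 'd', 'a'] -> ['a', 'e', 'c', 'b', 'd']


Output: [3, 0, 3, 1, 0, 4, 4, 3, 2, 4]


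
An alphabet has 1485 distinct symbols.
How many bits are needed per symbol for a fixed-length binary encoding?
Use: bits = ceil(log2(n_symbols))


log2(1485) = 10.5362
Bracket: 2^10 = 1024 < 1485 <= 2^11 = 2048
So ceil(log2(1485)) = 11

bits = ceil(log2(1485)) = ceil(10.5362) = 11 bits


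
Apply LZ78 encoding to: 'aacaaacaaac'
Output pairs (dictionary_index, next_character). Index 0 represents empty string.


LZ78 encoding steps:
Dictionary: {0: ''}
Step 1: w='' (idx 0), next='a' -> output (0, 'a'), add 'a' as idx 1
Step 2: w='a' (idx 1), next='c' -> output (1, 'c'), add 'ac' as idx 2
Step 3: w='a' (idx 1), next='a' -> output (1, 'a'), add 'aa' as idx 3
Step 4: w='ac' (idx 2), next='a' -> output (2, 'a'), add 'aca' as idx 4
Step 5: w='aa' (idx 3), next='c' -> output (3, 'c'), add 'aac' as idx 5


Encoded: [(0, 'a'), (1, 'c'), (1, 'a'), (2, 'a'), (3, 'c')]


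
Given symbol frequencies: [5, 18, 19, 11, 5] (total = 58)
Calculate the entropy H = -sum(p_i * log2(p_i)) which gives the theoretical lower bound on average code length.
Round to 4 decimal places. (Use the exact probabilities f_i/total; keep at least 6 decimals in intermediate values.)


Per-symbol terms -p_i * log2(p_i) with p_i = f_i/58:
  p = 5/58 = 0.086207: log2(p) = -3.536053, -p*log2(p) = 0.304832
  p = 18/58 = 0.310345: log2(p) = -1.688056, -p*log2(p) = 0.523879
  p = 19/58 = 0.327586: log2(p) = -1.610053, -p*log2(p) = 0.527431
  p = 11/58 = 0.189655: log2(p) = -2.398549, -p*log2(p) = 0.454897
  p = 5/58 = 0.086207: log2(p) = -3.536053, -p*log2(p) = 0.304832
H = 0.304832 + 0.523879 + 0.527431 + 0.454897 + 0.304832 = 2.115871

H = 2.1159 bits/symbol


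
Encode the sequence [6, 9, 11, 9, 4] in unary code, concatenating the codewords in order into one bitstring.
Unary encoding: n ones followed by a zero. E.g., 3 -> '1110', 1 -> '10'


Encode each number as n ones followed by a terminating 0:
  6 -> 1111110 (7 bits)
  9 -> 1111111110 (10 bits)
  11 -> 111111111110 (12 bits)
  9 -> 1111111110 (10 bits)
  4 -> 11110 (5 bits)
Total length = 7 + 10 + 12 + 10 + 5 = 44 bits.

Unary([6, 9, 11, 9, 4]) = 11111101111111110111111111110111111111011110 (44 bits)


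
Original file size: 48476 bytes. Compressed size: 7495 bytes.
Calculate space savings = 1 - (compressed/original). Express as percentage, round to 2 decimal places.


ratio = compressed/original = 7495/48476 = 0.154613
savings = 1 - ratio = 1 - 0.154613 = 0.845387
as a percentage: 0.845387 * 100 = 84.54%

Space savings = 1 - 7495/48476 = 84.54%


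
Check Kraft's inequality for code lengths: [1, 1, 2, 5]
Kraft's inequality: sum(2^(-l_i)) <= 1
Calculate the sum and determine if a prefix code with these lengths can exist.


Sum = 2^(-1) + 2^(-1) + 2^(-2) + 2^(-5)
    = 0.5 + 0.5 + 0.25 + 0.03125
    = 41/32 = 1.28125
Since 1.28125 > 1, Kraft's inequality is NOT satisfied.
A prefix code with these lengths CANNOT exist.

Kraft sum = 1.28125. Not satisfied.


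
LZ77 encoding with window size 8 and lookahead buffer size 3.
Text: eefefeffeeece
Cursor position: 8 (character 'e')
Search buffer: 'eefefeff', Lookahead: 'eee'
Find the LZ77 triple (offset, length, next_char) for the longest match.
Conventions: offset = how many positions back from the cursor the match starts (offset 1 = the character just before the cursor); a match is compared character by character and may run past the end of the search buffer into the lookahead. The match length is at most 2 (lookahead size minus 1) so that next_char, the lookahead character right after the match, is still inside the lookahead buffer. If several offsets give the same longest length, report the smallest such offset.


Try each offset into the search buffer:
  offset=1 (pos 7, char 'f'): match length 0
  offset=2 (pos 6, char 'f'): match length 0
  offset=3 (pos 5, char 'e'): match length 1
  offset=4 (pos 4, char 'f'): match length 0
  offset=5 (pos 3, char 'e'): match length 1
  offset=6 (pos 2, char 'f'): match length 0
  offset=7 (pos 1, char 'e'): match length 1
  offset=8 (pos 0, char 'e'): match length 2
Longest match has length 2 at offset 8.
next_char = character at position 8 + 2 = 10 -> 'e'

Best match: offset=8, length=2 (matching 'ee' starting at position 0)
LZ77 triple: (8, 2, 'e')


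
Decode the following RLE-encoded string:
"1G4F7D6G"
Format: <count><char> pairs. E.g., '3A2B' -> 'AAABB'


Expanding each <count><char> pair:
  1G -> 'G'
  4F -> 'FFFF'
  7D -> 'DDDDDDD'
  6G -> 'GGGGGG'

Decoded = GFFFFDDDDDDDGGGGGG


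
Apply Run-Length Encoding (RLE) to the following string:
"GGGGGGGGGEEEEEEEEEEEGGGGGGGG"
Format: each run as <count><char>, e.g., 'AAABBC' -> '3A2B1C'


Scanning runs left to right:
  i=0: run of 'G' x 9 -> '9G'
  i=9: run of 'E' x 11 -> '11E'
  i=20: run of 'G' x 8 -> '8G'

RLE = 9G11E8G


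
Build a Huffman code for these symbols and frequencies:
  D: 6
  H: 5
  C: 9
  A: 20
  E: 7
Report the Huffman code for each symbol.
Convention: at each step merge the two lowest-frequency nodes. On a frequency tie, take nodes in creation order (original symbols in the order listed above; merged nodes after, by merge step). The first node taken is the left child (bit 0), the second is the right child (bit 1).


Huffman tree construction:
Step 1: Merge H(5) + D(6) = 11
Step 2: Merge E(7) + C(9) = 16
Step 3: Merge (H+D)(11) + (E+C)(16) = 27
Step 4: Merge A(20) + ((H+D)+(E+C))(27) = 47
Read each symbol's code off the tree from the root (left child = 0, right child = 1).

Codes:
  D: 101 (length 3)
  H: 100 (length 3)
  C: 111 (length 3)
  A: 0 (length 1)
  E: 110 (length 3)
Average code length: 101/47 = 2.1489 bits/symbol


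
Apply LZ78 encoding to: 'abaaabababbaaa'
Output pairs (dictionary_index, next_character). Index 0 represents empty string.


LZ78 encoding steps:
Dictionary: {0: ''}
Step 1: w='' (idx 0), next='a' -> output (0, 'a'), add 'a' as idx 1
Step 2: w='' (idx 0), next='b' -> output (0, 'b'), add 'b' as idx 2
Step 3: w='a' (idx 1), next='a' -> output (1, 'a'), add 'aa' as idx 3
Step 4: w='a' (idx 1), next='b' -> output (1, 'b'), add 'ab' as idx 4
Step 5: w='ab' (idx 4), next='a' -> output (4, 'a'), add 'aba' as idx 5
Step 6: w='b' (idx 2), next='b' -> output (2, 'b'), add 'bb' as idx 6
Step 7: w='aa' (idx 3), next='a' -> output (3, 'a'), add 'aaa' as idx 7


Encoded: [(0, 'a'), (0, 'b'), (1, 'a'), (1, 'b'), (4, 'a'), (2, 'b'), (3, 'a')]


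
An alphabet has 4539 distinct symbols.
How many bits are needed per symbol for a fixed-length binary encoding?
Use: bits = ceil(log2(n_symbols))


log2(4539) = 12.1482
Bracket: 2^12 = 4096 < 4539 <= 2^13 = 8192
So ceil(log2(4539)) = 13

bits = ceil(log2(4539)) = ceil(12.1482) = 13 bits


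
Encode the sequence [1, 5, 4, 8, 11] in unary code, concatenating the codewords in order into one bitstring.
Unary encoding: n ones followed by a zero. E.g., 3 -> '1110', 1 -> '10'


Encode each number as n ones followed by a terminating 0:
  1 -> 10 (2 bits)
  5 -> 111110 (6 bits)
  4 -> 11110 (5 bits)
  8 -> 111111110 (9 bits)
  11 -> 111111111110 (12 bits)
Total length = 2 + 6 + 5 + 9 + 12 = 34 bits.

Unary([1, 5, 4, 8, 11]) = 1011111011110111111110111111111110 (34 bits)


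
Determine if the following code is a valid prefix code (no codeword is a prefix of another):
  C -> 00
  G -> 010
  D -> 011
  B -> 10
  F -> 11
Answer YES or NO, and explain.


Checking each pair (does one codeword prefix another?):
  C='00' vs G='010': no prefix
  C='00' vs D='011': no prefix
  C='00' vs B='10': no prefix
  C='00' vs F='11': no prefix
  G='010' vs C='00': no prefix
  G='010' vs D='011': no prefix
  G='010' vs B='10': no prefix
  G='010' vs F='11': no prefix
  D='011' vs C='00': no prefix
  D='011' vs G='010': no prefix
  D='011' vs B='10': no prefix
  D='011' vs F='11': no prefix
  B='10' vs C='00': no prefix
  B='10' vs G='010': no prefix
  B='10' vs D='011': no prefix
  B='10' vs F='11': no prefix
  F='11' vs C='00': no prefix
  F='11' vs G='010': no prefix
  F='11' vs D='011': no prefix
  F='11' vs B='10': no prefix
No violation found over all pairs.

YES -- this is a valid prefix code. No codeword is a prefix of any other codeword.


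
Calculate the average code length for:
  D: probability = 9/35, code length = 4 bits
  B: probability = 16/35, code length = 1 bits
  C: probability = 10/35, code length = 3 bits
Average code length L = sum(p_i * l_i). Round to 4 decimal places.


Weighted contributions p_i * l_i:
  D: (9/35) * 4 = 36/35
  B: (16/35) * 1 = 16/35
  C: (10/35) * 3 = 30/35
Sum = (36 + 16 + 30)/35 = 82/35

L = 82/35 = 2.3429 bits/symbol


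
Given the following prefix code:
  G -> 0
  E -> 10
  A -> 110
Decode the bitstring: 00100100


Decoding step by step:
Bits 0 -> G
Bits 0 -> G
Bits 10 -> E
Bits 0 -> G
Bits 10 -> E
Bits 0 -> G


Decoded message: GGEGEG


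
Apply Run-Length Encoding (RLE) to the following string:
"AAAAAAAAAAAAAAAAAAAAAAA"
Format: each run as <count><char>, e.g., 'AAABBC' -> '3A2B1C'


Scanning runs left to right:
  i=0: run of 'A' x 23 -> '23A'

RLE = 23A


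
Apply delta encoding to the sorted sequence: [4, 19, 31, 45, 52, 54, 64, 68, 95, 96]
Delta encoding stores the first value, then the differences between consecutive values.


First value: 4
Deltas:
  19 - 4 = 15
  31 - 19 = 12
  45 - 31 = 14
  52 - 45 = 7
  54 - 52 = 2
  64 - 54 = 10
  68 - 64 = 4
  95 - 68 = 27
  96 - 95 = 1


Delta encoded: [4, 15, 12, 14, 7, 2, 10, 4, 27, 1]


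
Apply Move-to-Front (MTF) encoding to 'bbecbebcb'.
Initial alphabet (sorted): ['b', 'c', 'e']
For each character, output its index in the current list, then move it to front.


MTF encoding:
'b': index 0 in ['b', 'c', 'e'] -> ['b', 'c', 'e']
'b': index 0 in ['b', 'c', 'e'] -> ['b', 'c', 'e']
'e': index 2 in ['b', 'c', 'e'] -> ['e', 'b', 'c']
'c': index 2 in ['e', 'b', 'c'] -> ['c', 'e', 'b']
'b': index 2 in ['c', 'e', 'b'] -> ['b', 'c', 'e']
'e': index 2 in ['b', 'c', 'e'] -> ['e', 'b', 'c']
'b': index 1 in ['e', 'b', 'c'] -> ['b', 'e', 'c']
'c': index 2 in ['b', 'e', 'c'] -> ['c', 'b', 'e']
'b': index 1 in ['c', 'b', 'e'] -> ['b', 'c', 'e']


Output: [0, 0, 2, 2, 2, 2, 1, 2, 1]


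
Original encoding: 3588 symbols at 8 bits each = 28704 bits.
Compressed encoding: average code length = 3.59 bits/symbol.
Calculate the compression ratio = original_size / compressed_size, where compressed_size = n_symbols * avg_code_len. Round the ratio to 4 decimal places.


original_size = n_symbols * orig_bits = 3588 * 8 = 28704 bits
compressed_size = n_symbols * avg_code_len = 3588 * 3.59 = 12880.92 bits
ratio = original_size / compressed_size = 28704 / 12880.92 = 2.2284

Compression ratio = 2.2284


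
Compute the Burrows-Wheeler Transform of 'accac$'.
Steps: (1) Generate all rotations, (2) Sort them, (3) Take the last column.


Rotations (sorted):
  0: $accac -> last char: c
  1: ac$acc -> last char: c
  2: accac$ -> last char: $
  3: c$acca -> last char: a
  4: cac$ac -> last char: c
  5: ccac$a -> last char: a


BWT = cc$aca


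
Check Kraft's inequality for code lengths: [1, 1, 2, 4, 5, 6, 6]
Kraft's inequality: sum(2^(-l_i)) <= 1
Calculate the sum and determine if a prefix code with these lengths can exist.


Sum = 2^(-1) + 2^(-1) + 2^(-2) + 2^(-4) + 2^(-5) + 2^(-6) + 2^(-6)
    = 0.5 + 0.5 + 0.25 + 0.0625 + 0.03125 + 0.015625 + 0.015625
    = 88/64 = 1.375
Since 1.375 > 1, Kraft's inequality is NOT satisfied.
A prefix code with these lengths CANNOT exist.

Kraft sum = 1.375. Not satisfied.


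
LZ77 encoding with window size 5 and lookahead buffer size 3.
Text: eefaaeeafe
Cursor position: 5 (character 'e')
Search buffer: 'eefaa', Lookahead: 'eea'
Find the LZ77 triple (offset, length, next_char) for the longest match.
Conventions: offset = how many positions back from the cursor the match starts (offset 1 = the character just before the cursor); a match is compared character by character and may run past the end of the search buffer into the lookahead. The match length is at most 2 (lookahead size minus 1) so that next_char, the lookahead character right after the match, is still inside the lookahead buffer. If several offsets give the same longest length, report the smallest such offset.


Try each offset into the search buffer:
  offset=1 (pos 4, char 'a'): match length 0
  offset=2 (pos 3, char 'a'): match length 0
  offset=3 (pos 2, char 'f'): match length 0
  offset=4 (pos 1, char 'e'): match length 1
  offset=5 (pos 0, char 'e'): match length 2
Longest match has length 2 at offset 5.
next_char = character at position 5 + 2 = 7 -> 'a'

Best match: offset=5, length=2 (matching 'ee' starting at position 0)
LZ77 triple: (5, 2, 'a')


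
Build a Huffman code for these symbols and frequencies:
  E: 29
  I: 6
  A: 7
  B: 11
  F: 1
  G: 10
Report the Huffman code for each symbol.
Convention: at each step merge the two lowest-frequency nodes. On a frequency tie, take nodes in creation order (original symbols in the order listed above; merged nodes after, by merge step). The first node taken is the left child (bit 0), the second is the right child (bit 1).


Huffman tree construction:
Step 1: Merge F(1) + I(6) = 7
Step 2: Merge A(7) + (F+I)(7) = 14
Step 3: Merge G(10) + B(11) = 21
Step 4: Merge (A+(F+I))(14) + (G+B)(21) = 35
Step 5: Merge E(29) + ((A+(F+I))+(G+B))(35) = 64
Read each symbol's code off the tree from the root (left child = 0, right child = 1).

Codes:
  E: 0 (length 1)
  I: 1011 (length 4)
  A: 100 (length 3)
  B: 111 (length 3)
  F: 1010 (length 4)
  G: 110 (length 3)
Average code length: 141/64 = 2.2031 bits/symbol


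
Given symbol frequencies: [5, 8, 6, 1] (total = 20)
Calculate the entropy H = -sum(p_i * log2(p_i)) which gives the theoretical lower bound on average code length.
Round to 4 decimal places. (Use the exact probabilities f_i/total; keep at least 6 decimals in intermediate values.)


Per-symbol terms -p_i * log2(p_i) with p_i = f_i/20:
  p = 5/20 = 0.250000: log2(p) = -2.000000, -p*log2(p) = 0.500000
  p = 8/20 = 0.400000: log2(p) = -1.321928, -p*log2(p) = 0.528771
  p = 6/20 = 0.300000: log2(p) = -1.736966, -p*log2(p) = 0.521090
  p = 1/20 = 0.050000: log2(p) = -4.321928, -p*log2(p) = 0.216096
H = 0.500000 + 0.528771 + 0.521090 + 0.216096 = 1.765957

H = 1.766 bits/symbol


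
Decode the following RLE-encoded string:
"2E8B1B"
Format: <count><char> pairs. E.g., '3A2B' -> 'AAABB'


Expanding each <count><char> pair:
  2E -> 'EE'
  8B -> 'BBBBBBBB'
  1B -> 'B'

Decoded = EEBBBBBBBBB


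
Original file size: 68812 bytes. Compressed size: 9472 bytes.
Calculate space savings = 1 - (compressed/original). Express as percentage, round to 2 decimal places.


ratio = compressed/original = 9472/68812 = 0.13765
savings = 1 - ratio = 1 - 0.13765 = 0.86235
as a percentage: 0.86235 * 100 = 86.23%

Space savings = 1 - 9472/68812 = 86.23%


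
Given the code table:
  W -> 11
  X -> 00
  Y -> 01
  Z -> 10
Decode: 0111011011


Decoding:
01 -> Y
11 -> W
01 -> Y
10 -> Z
11 -> W


Result: YWYZW


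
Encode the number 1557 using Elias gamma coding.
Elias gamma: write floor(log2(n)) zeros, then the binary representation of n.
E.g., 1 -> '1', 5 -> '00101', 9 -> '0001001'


num_bits = floor(log2(1557)) + 1 = 11
leading_zeros = num_bits - 1 = 10
binary(1557) = 11000010101

Elias gamma(1557) = '0000000000' + '11000010101' = 000000000011000010101 (21 bits)


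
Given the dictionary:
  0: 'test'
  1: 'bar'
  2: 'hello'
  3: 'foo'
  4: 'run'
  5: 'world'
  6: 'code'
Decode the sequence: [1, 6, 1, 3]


Look up each index in the dictionary:
  1 -> 'bar'
  6 -> 'code'
  1 -> 'bar'
  3 -> 'foo'

Decoded: "bar code bar foo"


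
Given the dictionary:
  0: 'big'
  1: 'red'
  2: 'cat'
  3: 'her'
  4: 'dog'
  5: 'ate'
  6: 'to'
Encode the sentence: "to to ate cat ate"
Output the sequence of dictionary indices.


Look up each word in the dictionary:
  'to' -> 6
  'to' -> 6
  'ate' -> 5
  'cat' -> 2
  'ate' -> 5

Encoded: [6, 6, 5, 2, 5]


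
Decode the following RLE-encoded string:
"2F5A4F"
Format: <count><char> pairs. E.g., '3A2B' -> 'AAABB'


Expanding each <count><char> pair:
  2F -> 'FF'
  5A -> 'AAAAA'
  4F -> 'FFFF'

Decoded = FFAAAAAFFFF


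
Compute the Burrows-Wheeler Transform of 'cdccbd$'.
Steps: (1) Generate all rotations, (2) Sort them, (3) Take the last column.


Rotations (sorted):
  0: $cdccbd -> last char: d
  1: bd$cdcc -> last char: c
  2: cbd$cdc -> last char: c
  3: ccbd$cd -> last char: d
  4: cdccbd$ -> last char: $
  5: d$cdccb -> last char: b
  6: dccbd$c -> last char: c


BWT = dccd$bc
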